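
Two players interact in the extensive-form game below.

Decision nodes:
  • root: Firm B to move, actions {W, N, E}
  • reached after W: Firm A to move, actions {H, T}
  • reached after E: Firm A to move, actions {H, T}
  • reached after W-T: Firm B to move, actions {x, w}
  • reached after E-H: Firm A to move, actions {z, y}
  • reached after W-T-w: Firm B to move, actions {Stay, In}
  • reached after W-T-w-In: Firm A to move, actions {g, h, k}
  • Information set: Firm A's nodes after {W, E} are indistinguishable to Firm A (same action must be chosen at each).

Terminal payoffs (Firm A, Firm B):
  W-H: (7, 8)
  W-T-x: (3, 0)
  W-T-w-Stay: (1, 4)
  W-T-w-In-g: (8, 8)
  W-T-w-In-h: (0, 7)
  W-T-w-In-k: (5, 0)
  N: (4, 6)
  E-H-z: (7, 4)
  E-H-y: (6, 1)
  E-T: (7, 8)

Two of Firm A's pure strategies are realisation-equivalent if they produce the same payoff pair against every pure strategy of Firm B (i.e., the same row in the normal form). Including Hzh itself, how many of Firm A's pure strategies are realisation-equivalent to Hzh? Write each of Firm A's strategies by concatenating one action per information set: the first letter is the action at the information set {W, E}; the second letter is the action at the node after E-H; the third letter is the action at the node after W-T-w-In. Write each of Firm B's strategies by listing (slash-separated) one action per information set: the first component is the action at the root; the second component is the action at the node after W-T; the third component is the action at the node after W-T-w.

3

Row for Hzh (columns W/x/Stay, W/x/In, W/w/Stay, W/w/In, N/x/Stay, N/x/In, N/w/Stay, N/w/In, E/x/Stay, E/x/In, E/w/Stay, E/w/In): (7,8) (7,8) (7,8) (7,8) (4,6) (4,6) (4,6) (4,6) (7,4) (7,4) (7,4) (7,4).
Under Hzh, Firm A's choice at the node after W-T-w-In can never be reached regardless of what Firm B does, so varying those choices leaves every outcome unchanged.
Holding the reachable choices fixed and varying the unreachable one freely already gives 3 equivalent strategies.
No other strategy reproduces this row, so those 3 are the full class: Hzg, Hzh, Hzk.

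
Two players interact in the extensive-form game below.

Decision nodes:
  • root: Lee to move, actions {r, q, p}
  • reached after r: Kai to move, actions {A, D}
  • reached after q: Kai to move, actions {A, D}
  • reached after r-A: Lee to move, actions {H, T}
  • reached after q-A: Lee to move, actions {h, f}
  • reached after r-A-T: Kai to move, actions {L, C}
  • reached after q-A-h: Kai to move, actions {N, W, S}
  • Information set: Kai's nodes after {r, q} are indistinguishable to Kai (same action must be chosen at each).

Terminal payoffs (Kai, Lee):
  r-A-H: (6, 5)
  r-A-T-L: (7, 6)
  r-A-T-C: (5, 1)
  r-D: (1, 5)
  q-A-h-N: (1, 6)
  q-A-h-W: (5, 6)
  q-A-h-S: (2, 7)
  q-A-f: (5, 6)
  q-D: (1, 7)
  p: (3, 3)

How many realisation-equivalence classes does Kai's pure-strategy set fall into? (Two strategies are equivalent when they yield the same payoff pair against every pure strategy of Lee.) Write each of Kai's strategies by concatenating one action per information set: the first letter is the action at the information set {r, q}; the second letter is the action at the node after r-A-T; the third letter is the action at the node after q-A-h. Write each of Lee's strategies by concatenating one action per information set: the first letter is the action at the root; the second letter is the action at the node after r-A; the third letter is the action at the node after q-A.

7

Kai has 12 pure strategies: ALN, ALW, ALS, ACN, ACW, ACS, DLN, DLW, DLS, DCN, DCW, DCS. Columns: rHh, rHf, rTh, rTf, qHh, qHf, qTh, qTf, pHh, pHf, pTh, pTf.
{ALN} → row (6,5) (6,5) (7,6) (7,6) (1,6) (5,6) (1,6) (5,6) (3,3) (3,3) (3,3) (3,3)
{ALW} → row (6,5) (6,5) (7,6) (7,6) (5,6) (5,6) (5,6) (5,6) (3,3) (3,3) (3,3) (3,3)
{ALS} → row (6,5) (6,5) (7,6) (7,6) (2,7) (5,6) (2,7) (5,6) (3,3) (3,3) (3,3) (3,3)
{ACN} → row (6,5) (6,5) (5,1) (5,1) (1,6) (5,6) (1,6) (5,6) (3,3) (3,3) (3,3) (3,3)
{ACW} → row (6,5) (6,5) (5,1) (5,1) (5,6) (5,6) (5,6) (5,6) (3,3) (3,3) (3,3) (3,3)
{ACS} → row (6,5) (6,5) (5,1) (5,1) (2,7) (5,6) (2,7) (5,6) (3,3) (3,3) (3,3) (3,3)
{DLN, DLW, DLS, DCN, DCW, DCS} → row (1,5) (1,5) (1,5) (1,5) (1,7) (1,7) (1,7) (1,7) (3,3) (3,3) (3,3) (3,3)
That's 7 distinct rows out of 12 strategies.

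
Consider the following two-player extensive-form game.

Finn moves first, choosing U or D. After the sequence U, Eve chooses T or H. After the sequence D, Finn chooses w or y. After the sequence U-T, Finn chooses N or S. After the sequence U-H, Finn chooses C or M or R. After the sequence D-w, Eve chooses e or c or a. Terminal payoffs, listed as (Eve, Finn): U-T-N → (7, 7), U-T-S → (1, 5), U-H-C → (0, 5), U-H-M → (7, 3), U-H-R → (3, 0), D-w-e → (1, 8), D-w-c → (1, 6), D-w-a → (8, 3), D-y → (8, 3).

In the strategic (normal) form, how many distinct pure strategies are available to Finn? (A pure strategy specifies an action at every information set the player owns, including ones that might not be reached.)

Finn owns the root with actions {U, D} — two choices.
Finn owns the node after D with actions {w, y} — two choices.
Finn owns the node after U-T with actions {N, S} — two choices.
Finn owns the node after U-H with actions {C, M, R} — three choices.
A pure strategy fixes one action at each information set independently, so the count is the product 2 × 2 × 2 × 3 = 24.
(For reference, Eve has 6 pure strategies, giving a 24×6 normal-form matrix.)

24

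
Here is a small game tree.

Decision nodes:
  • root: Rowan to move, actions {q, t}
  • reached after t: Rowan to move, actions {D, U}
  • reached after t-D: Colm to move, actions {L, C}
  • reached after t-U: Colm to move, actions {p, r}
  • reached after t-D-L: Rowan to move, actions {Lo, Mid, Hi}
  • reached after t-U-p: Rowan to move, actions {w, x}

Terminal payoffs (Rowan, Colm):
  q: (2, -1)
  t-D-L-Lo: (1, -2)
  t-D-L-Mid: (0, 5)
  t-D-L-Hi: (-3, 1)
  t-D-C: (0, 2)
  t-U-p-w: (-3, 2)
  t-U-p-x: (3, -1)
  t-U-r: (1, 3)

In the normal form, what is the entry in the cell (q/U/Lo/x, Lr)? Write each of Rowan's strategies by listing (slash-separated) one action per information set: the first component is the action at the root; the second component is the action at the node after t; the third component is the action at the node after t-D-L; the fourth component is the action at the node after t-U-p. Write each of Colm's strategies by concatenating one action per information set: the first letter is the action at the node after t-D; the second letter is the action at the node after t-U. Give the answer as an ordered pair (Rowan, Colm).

(2, -1)

Trace the play path from the root:
  Rowan plays q
→ terminal payoff (2, -1).
(Rowan's choice at the node after t is never reached on this path, so it doesn't affect the outcome.)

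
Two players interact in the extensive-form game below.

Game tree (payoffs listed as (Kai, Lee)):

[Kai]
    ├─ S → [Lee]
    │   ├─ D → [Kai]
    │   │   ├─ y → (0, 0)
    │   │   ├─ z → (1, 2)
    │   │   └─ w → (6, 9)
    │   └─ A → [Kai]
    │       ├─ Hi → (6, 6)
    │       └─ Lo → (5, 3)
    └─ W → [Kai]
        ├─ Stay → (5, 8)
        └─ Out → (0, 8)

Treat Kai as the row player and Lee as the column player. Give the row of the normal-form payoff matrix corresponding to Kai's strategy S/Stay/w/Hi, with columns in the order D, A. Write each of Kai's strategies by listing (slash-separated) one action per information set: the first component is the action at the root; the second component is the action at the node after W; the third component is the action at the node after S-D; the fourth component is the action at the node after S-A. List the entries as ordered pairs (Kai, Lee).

(6,9) (6,6)

vs D: Kai plays S → Lee plays D at [S] → Kai plays w at [S-D] → (6, 9)
vs A: Kai plays S → Lee plays A at [S] → Kai plays Hi at [S-A] → (6, 6)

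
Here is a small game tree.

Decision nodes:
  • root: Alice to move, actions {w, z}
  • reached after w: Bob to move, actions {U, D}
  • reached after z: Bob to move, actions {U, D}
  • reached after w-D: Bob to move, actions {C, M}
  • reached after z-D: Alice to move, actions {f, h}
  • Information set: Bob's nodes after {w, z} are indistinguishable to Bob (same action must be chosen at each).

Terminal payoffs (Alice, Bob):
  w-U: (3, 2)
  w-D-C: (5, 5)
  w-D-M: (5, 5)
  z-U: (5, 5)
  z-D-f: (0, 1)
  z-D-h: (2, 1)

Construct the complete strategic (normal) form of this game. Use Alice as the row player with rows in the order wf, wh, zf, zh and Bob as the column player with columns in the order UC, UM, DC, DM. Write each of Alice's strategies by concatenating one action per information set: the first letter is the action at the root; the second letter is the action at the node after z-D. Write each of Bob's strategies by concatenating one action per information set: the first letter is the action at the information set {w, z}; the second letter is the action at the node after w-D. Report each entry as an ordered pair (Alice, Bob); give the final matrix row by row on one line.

wf: (3,2) (3,2) (5,5) (5,5) | wh: (3,2) (3,2) (5,5) (5,5) | zf: (5,5) (5,5) (0,1) (0,1) | zh: (5,5) (5,5) (2,1) (2,1)

           UC       UM       DC       DM
  wf    (3,2)    (3,2)    (5,5)    (5,5)
  wh    (3,2)    (3,2)    (5,5)    (5,5)
  zf    (5,5)    (5,5)    (0,1)    (0,1)
  zh    (5,5)    (5,5)    (2,1)    (2,1)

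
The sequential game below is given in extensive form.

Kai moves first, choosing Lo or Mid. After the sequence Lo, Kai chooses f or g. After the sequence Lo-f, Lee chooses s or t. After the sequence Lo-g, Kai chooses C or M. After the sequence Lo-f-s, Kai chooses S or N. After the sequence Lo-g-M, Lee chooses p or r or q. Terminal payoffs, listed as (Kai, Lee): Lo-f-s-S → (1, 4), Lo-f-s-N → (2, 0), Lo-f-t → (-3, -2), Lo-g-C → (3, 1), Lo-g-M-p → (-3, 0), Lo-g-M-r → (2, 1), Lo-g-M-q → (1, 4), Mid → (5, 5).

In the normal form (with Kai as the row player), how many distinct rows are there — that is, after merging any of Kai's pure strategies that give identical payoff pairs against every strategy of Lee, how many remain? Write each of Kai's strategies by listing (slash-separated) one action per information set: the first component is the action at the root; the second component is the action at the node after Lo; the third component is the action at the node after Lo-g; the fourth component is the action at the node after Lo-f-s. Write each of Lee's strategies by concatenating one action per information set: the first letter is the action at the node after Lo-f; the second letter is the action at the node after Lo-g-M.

5

Kai has 16 pure strategies: Lo/f/C/S, Lo/f/C/N, Lo/f/M/S, Lo/f/M/N, Lo/g/C/S, Lo/g/C/N, Lo/g/M/S, Lo/g/M/N, Mid/f/C/S, Mid/f/C/N, Mid/f/M/S, Mid/f/M/N, Mid/g/C/S, Mid/g/C/N, Mid/g/M/S, Mid/g/M/N. Columns: sp, sr, sq, tp, tr, tq.
{Lo/f/C/S, Lo/f/M/S} → row (1,4) (1,4) (1,4) (-3,-2) (-3,-2) (-3,-2)
{Lo/f/C/N, Lo/f/M/N} → row (2,0) (2,0) (2,0) (-3,-2) (-3,-2) (-3,-2)
{Lo/g/C/S, Lo/g/C/N} → row (3,1) (3,1) (3,1) (3,1) (3,1) (3,1)
{Lo/g/M/S, Lo/g/M/N} → row (-3,0) (2,1) (1,4) (-3,0) (2,1) (1,4)
{Mid/f/C/S, Mid/f/C/N, Mid/f/M/S, Mid/f/M/N, Mid/g/C/S, Mid/g/C/N, Mid/g/M/S, Mid/g/M/N} → row (5,5) (5,5) (5,5) (5,5) (5,5) (5,5)
That's 5 distinct rows out of 16 strategies.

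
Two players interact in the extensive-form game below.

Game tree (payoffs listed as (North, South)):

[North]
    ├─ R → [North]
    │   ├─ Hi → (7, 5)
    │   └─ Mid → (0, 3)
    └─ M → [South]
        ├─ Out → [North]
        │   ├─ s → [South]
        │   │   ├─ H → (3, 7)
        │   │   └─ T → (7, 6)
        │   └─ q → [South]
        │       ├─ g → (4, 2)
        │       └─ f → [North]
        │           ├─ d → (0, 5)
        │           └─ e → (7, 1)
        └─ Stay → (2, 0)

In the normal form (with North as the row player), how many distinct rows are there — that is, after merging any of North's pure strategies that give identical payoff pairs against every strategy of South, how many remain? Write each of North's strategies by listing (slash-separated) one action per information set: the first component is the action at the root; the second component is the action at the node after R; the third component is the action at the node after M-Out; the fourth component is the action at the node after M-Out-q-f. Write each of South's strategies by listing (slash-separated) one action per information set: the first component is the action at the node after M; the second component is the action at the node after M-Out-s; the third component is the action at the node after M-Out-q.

5

North has 16 pure strategies: R/Hi/s/d, R/Hi/s/e, R/Hi/q/d, R/Hi/q/e, R/Mid/s/d, R/Mid/s/e, R/Mid/q/d, R/Mid/q/e, M/Hi/s/d, M/Hi/s/e, M/Hi/q/d, M/Hi/q/e, M/Mid/s/d, M/Mid/s/e, M/Mid/q/d, M/Mid/q/e. Columns: Out/H/g, Out/H/f, Out/T/g, Out/T/f, Stay/H/g, Stay/H/f, Stay/T/g, Stay/T/f.
{R/Hi/s/d, R/Hi/s/e, R/Hi/q/d, R/Hi/q/e} → row (7,5) (7,5) (7,5) (7,5) (7,5) (7,5) (7,5) (7,5)
{R/Mid/s/d, R/Mid/s/e, R/Mid/q/d, R/Mid/q/e} → row (0,3) (0,3) (0,3) (0,3) (0,3) (0,3) (0,3) (0,3)
{M/Hi/s/d, M/Hi/s/e, M/Mid/s/d, M/Mid/s/e} → row (3,7) (3,7) (7,6) (7,6) (2,0) (2,0) (2,0) (2,0)
{M/Hi/q/d, M/Mid/q/d} → row (4,2) (0,5) (4,2) (0,5) (2,0) (2,0) (2,0) (2,0)
{M/Hi/q/e, M/Mid/q/e} → row (4,2) (7,1) (4,2) (7,1) (2,0) (2,0) (2,0) (2,0)
That's 5 distinct rows out of 16 strategies.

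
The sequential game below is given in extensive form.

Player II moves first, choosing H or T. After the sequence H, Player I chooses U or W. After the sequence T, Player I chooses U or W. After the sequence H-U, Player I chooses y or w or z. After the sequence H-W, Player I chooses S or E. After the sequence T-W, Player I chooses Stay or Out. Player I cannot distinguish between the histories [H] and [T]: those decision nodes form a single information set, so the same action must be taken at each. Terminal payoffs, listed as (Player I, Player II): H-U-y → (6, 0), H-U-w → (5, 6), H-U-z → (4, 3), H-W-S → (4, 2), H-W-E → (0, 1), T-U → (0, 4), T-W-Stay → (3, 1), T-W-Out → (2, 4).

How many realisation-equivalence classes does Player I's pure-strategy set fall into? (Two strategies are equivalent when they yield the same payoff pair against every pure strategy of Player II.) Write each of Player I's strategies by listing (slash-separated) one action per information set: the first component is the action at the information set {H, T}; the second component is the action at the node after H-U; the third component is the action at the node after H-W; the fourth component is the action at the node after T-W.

Player I has 24 pure strategies: U/y/S/Stay, U/y/S/Out, U/y/E/Stay, U/y/E/Out, U/w/S/Stay, U/w/S/Out, U/w/E/Stay, U/w/E/Out, U/z/S/Stay, U/z/S/Out, U/z/E/Stay, U/z/E/Out, W/y/S/Stay, W/y/S/Out, W/y/E/Stay, W/y/E/Out, W/w/S/Stay, W/w/S/Out, W/w/E/Stay, W/w/E/Out, W/z/S/Stay, W/z/S/Out, W/z/E/Stay, W/z/E/Out. Columns: H, T.
{U/y/S/Stay, U/y/S/Out, U/y/E/Stay, U/y/E/Out} → row (6,0) (0,4)
{U/w/S/Stay, U/w/S/Out, U/w/E/Stay, U/w/E/Out} → row (5,6) (0,4)
{U/z/S/Stay, U/z/S/Out, U/z/E/Stay, U/z/E/Out} → row (4,3) (0,4)
{W/y/S/Stay, W/w/S/Stay, W/z/S/Stay} → row (4,2) (3,1)
{W/y/S/Out, W/w/S/Out, W/z/S/Out} → row (4,2) (2,4)
{W/y/E/Stay, W/w/E/Stay, W/z/E/Stay} → row (0,1) (3,1)
{W/y/E/Out, W/w/E/Out, W/z/E/Out} → row (0,1) (2,4)
That's 7 distinct rows out of 24 strategies.

7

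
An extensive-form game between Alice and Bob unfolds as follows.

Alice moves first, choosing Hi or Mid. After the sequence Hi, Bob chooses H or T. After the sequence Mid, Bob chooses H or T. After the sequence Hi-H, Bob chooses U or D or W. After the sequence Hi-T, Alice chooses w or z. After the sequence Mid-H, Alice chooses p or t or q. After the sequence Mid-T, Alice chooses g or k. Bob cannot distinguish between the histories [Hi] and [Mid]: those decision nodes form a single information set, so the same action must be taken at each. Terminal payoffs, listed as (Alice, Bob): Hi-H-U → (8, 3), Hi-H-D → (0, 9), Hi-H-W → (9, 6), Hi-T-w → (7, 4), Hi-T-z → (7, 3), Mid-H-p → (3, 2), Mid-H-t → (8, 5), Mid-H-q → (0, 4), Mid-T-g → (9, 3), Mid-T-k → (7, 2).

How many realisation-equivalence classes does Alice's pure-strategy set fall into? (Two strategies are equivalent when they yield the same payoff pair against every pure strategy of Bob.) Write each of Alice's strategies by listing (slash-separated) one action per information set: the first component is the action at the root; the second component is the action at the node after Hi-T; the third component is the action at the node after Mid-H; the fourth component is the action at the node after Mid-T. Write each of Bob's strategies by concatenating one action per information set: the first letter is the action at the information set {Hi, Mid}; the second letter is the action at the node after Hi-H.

8

Alice has 24 pure strategies: Hi/w/p/g, Hi/w/p/k, Hi/w/t/g, Hi/w/t/k, Hi/w/q/g, Hi/w/q/k, Hi/z/p/g, Hi/z/p/k, Hi/z/t/g, Hi/z/t/k, Hi/z/q/g, Hi/z/q/k, Mid/w/p/g, Mid/w/p/k, Mid/w/t/g, Mid/w/t/k, Mid/w/q/g, Mid/w/q/k, Mid/z/p/g, Mid/z/p/k, Mid/z/t/g, Mid/z/t/k, Mid/z/q/g, Mid/z/q/k. Columns: HU, HD, HW, TU, TD, TW.
{Hi/w/p/g, Hi/w/p/k, Hi/w/t/g, Hi/w/t/k, Hi/w/q/g, Hi/w/q/k} → row (8,3) (0,9) (9,6) (7,4) (7,4) (7,4)
{Hi/z/p/g, Hi/z/p/k, Hi/z/t/g, Hi/z/t/k, Hi/z/q/g, Hi/z/q/k} → row (8,3) (0,9) (9,6) (7,3) (7,3) (7,3)
{Mid/w/p/g, Mid/z/p/g} → row (3,2) (3,2) (3,2) (9,3) (9,3) (9,3)
{Mid/w/p/k, Mid/z/p/k} → row (3,2) (3,2) (3,2) (7,2) (7,2) (7,2)
{Mid/w/t/g, Mid/z/t/g} → row (8,5) (8,5) (8,5) (9,3) (9,3) (9,3)
{Mid/w/t/k, Mid/z/t/k} → row (8,5) (8,5) (8,5) (7,2) (7,2) (7,2)
{Mid/w/q/g, Mid/z/q/g} → row (0,4) (0,4) (0,4) (9,3) (9,3) (9,3)
{Mid/w/q/k, Mid/z/q/k} → row (0,4) (0,4) (0,4) (7,2) (7,2) (7,2)
That's 8 distinct rows out of 24 strategies.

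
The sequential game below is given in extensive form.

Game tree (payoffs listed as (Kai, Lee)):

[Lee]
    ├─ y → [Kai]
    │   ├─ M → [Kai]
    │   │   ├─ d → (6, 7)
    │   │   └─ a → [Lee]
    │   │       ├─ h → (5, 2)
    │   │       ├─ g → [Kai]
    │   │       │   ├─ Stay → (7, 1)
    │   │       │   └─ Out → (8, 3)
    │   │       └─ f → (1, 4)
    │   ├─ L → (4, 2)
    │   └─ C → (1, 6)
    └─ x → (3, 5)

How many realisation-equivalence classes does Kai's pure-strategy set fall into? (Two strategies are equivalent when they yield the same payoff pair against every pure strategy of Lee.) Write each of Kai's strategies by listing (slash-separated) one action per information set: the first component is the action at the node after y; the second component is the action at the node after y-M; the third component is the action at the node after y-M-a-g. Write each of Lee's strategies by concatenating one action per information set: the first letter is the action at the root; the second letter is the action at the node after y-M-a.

5

Kai has 12 pure strategies: M/d/Stay, M/d/Out, M/a/Stay, M/a/Out, L/d/Stay, L/d/Out, L/a/Stay, L/a/Out, C/d/Stay, C/d/Out, C/a/Stay, C/a/Out. Columns: yh, yg, yf, xh, xg, xf.
{M/d/Stay, M/d/Out} → row (6,7) (6,7) (6,7) (3,5) (3,5) (3,5)
{M/a/Stay} → row (5,2) (7,1) (1,4) (3,5) (3,5) (3,5)
{M/a/Out} → row (5,2) (8,3) (1,4) (3,5) (3,5) (3,5)
{L/d/Stay, L/d/Out, L/a/Stay, L/a/Out} → row (4,2) (4,2) (4,2) (3,5) (3,5) (3,5)
{C/d/Stay, C/d/Out, C/a/Stay, C/a/Out} → row (1,6) (1,6) (1,6) (3,5) (3,5) (3,5)
That's 5 distinct rows out of 12 strategies.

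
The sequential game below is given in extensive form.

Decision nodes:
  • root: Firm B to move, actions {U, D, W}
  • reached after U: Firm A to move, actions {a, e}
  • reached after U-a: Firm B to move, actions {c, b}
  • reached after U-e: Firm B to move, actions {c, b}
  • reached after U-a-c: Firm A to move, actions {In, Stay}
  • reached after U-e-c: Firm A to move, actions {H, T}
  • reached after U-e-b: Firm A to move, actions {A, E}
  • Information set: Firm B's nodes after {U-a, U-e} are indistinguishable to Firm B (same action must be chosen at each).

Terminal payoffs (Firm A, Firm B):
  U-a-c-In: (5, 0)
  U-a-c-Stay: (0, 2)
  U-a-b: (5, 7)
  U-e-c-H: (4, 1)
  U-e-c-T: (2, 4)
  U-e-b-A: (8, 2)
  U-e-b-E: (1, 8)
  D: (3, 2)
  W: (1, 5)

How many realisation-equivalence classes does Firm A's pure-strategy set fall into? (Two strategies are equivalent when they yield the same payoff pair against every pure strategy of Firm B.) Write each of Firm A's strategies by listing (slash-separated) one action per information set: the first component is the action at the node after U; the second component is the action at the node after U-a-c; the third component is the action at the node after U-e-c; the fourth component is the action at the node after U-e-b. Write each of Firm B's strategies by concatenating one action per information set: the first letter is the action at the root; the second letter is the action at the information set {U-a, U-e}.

6

Firm A has 16 pure strategies: a/In/H/A, a/In/H/E, a/In/T/A, a/In/T/E, a/Stay/H/A, a/Stay/H/E, a/Stay/T/A, a/Stay/T/E, e/In/H/A, e/In/H/E, e/In/T/A, e/In/T/E, e/Stay/H/A, e/Stay/H/E, e/Stay/T/A, e/Stay/T/E. Columns: Uc, Ub, Dc, Db, Wc, Wb.
{a/In/H/A, a/In/H/E, a/In/T/A, a/In/T/E} → row (5,0) (5,7) (3,2) (3,2) (1,5) (1,5)
{a/Stay/H/A, a/Stay/H/E, a/Stay/T/A, a/Stay/T/E} → row (0,2) (5,7) (3,2) (3,2) (1,5) (1,5)
{e/In/H/A, e/Stay/H/A} → row (4,1) (8,2) (3,2) (3,2) (1,5) (1,5)
{e/In/H/E, e/Stay/H/E} → row (4,1) (1,8) (3,2) (3,2) (1,5) (1,5)
{e/In/T/A, e/Stay/T/A} → row (2,4) (8,2) (3,2) (3,2) (1,5) (1,5)
{e/In/T/E, e/Stay/T/E} → row (2,4) (1,8) (3,2) (3,2) (1,5) (1,5)
That's 6 distinct rows out of 16 strategies.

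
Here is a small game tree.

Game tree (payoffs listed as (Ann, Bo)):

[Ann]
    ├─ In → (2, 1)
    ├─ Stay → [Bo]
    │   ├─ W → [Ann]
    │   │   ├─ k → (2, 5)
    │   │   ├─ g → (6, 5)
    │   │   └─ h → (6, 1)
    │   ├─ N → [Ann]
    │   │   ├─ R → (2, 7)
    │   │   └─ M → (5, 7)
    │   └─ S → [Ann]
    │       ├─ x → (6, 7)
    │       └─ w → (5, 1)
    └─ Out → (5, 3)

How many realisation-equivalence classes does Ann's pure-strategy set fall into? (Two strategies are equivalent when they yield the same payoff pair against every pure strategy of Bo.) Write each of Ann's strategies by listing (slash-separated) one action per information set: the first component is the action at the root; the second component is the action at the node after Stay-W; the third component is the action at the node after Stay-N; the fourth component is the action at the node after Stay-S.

Ann has 36 pure strategies: In/k/R/x, In/k/R/w, In/k/M/x, In/k/M/w, In/g/R/x, In/g/R/w, In/g/M/x, In/g/M/w, In/h/R/x, In/h/R/w, In/h/M/x, In/h/M/w, Stay/k/R/x, Stay/k/R/w, Stay/k/M/x, Stay/k/M/w, Stay/g/R/x, Stay/g/R/w, Stay/g/M/x, Stay/g/M/w, Stay/h/R/x, Stay/h/R/w, Stay/h/M/x, Stay/h/M/w, Out/k/R/x, Out/k/R/w, Out/k/M/x, Out/k/M/w, Out/g/R/x, Out/g/R/w, Out/g/M/x, Out/g/M/w, Out/h/R/x, Out/h/R/w, Out/h/M/x, Out/h/M/w. Columns: W, N, S.
{In/k/R/x, In/k/R/w, In/k/M/x, In/k/M/w, In/g/R/x, In/g/R/w, In/g/M/x, In/g/M/w, In/h/R/x, In/h/R/w, In/h/M/x, In/h/M/w} → row (2,1) (2,1) (2,1)
{Stay/k/R/x} → row (2,5) (2,7) (6,7)
{Stay/k/R/w} → row (2,5) (2,7) (5,1)
{Stay/k/M/x} → row (2,5) (5,7) (6,7)
{Stay/k/M/w} → row (2,5) (5,7) (5,1)
{Stay/g/R/x} → row (6,5) (2,7) (6,7)
{Stay/g/R/w} → row (6,5) (2,7) (5,1)
{Stay/g/M/x} → row (6,5) (5,7) (6,7)
{Stay/g/M/w} → row (6,5) (5,7) (5,1)
{Stay/h/R/x} → row (6,1) (2,7) (6,7)
{Stay/h/R/w} → row (6,1) (2,7) (5,1)
{Stay/h/M/x} → row (6,1) (5,7) (6,7)
{Stay/h/M/w} → row (6,1) (5,7) (5,1)
{Out/k/R/x, Out/k/R/w, Out/k/M/x, Out/k/M/w, Out/g/R/x, Out/g/R/w, Out/g/M/x, Out/g/M/w, Out/h/R/x, Out/h/R/w, Out/h/M/x, Out/h/M/w} → row (5,3) (5,3) (5,3)
That's 14 distinct rows out of 36 strategies.

14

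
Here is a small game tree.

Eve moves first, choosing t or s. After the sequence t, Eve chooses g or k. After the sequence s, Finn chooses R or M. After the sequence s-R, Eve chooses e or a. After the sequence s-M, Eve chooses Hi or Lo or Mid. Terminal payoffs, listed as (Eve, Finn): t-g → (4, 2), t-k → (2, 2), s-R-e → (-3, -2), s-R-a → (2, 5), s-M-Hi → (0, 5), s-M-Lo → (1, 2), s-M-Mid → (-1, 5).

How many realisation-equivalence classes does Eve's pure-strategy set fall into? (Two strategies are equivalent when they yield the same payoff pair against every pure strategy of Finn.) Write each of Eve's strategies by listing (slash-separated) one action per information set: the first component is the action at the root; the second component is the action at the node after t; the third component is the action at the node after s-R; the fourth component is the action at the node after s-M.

8

Eve has 24 pure strategies: t/g/e/Hi, t/g/e/Lo, t/g/e/Mid, t/g/a/Hi, t/g/a/Lo, t/g/a/Mid, t/k/e/Hi, t/k/e/Lo, t/k/e/Mid, t/k/a/Hi, t/k/a/Lo, t/k/a/Mid, s/g/e/Hi, s/g/e/Lo, s/g/e/Mid, s/g/a/Hi, s/g/a/Lo, s/g/a/Mid, s/k/e/Hi, s/k/e/Lo, s/k/e/Mid, s/k/a/Hi, s/k/a/Lo, s/k/a/Mid. Columns: R, M.
{t/g/e/Hi, t/g/e/Lo, t/g/e/Mid, t/g/a/Hi, t/g/a/Lo, t/g/a/Mid} → row (4,2) (4,2)
{t/k/e/Hi, t/k/e/Lo, t/k/e/Mid, t/k/a/Hi, t/k/a/Lo, t/k/a/Mid} → row (2,2) (2,2)
{s/g/e/Hi, s/k/e/Hi} → row (-3,-2) (0,5)
{s/g/e/Lo, s/k/e/Lo} → row (-3,-2) (1,2)
{s/g/e/Mid, s/k/e/Mid} → row (-3,-2) (-1,5)
{s/g/a/Hi, s/k/a/Hi} → row (2,5) (0,5)
{s/g/a/Lo, s/k/a/Lo} → row (2,5) (1,2)
{s/g/a/Mid, s/k/a/Mid} → row (2,5) (-1,5)
That's 8 distinct rows out of 24 strategies.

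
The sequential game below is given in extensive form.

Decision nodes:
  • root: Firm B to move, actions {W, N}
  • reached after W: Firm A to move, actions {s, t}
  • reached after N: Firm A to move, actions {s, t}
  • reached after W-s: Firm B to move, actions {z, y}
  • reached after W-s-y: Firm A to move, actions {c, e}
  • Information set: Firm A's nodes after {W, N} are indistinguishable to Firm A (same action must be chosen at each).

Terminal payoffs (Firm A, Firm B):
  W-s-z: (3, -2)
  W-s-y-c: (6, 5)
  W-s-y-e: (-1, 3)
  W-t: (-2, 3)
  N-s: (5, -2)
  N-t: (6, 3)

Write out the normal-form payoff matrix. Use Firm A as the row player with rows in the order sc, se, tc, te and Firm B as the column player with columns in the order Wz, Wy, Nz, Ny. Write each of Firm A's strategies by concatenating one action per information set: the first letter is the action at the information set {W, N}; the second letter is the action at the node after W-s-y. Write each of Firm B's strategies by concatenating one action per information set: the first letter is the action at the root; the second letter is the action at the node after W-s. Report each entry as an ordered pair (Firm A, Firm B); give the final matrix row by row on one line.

sc: (3,-2) (6,5) (5,-2) (5,-2) | se: (3,-2) (-1,3) (5,-2) (5,-2) | tc: (-2,3) (-2,3) (6,3) (6,3) | te: (-2,3) (-2,3) (6,3) (6,3)

Row sc: Wz→(3,-2), Wy→(6,5), Nz→(5,-2), Ny→(5,-2)
Row se: Wz→(3,-2), Wy→(-1,3), Nz→(5,-2), Ny→(5,-2)
Row tc: Wz→(-2,3), Wy→(-2,3), Nz→(6,3), Ny→(6,3)
Row te: Wz→(-2,3), Wy→(-2,3), Nz→(6,3), Ny→(6,3)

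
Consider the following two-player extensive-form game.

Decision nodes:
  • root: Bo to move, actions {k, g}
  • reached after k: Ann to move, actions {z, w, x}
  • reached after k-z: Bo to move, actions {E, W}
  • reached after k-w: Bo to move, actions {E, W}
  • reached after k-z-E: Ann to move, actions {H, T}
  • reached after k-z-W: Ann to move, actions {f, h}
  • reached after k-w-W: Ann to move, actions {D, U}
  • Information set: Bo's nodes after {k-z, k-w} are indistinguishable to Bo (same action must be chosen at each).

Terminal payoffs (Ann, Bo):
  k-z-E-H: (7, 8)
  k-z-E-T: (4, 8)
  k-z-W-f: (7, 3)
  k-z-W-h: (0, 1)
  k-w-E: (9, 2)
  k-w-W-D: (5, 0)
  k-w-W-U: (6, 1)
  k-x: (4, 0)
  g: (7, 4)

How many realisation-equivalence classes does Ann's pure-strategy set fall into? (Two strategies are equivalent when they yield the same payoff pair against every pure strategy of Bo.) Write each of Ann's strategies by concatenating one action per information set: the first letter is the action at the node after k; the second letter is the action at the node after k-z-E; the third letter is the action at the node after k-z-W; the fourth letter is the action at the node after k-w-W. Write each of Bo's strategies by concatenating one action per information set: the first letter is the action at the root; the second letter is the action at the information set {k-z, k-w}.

7

Ann has 24 pure strategies: zHfD, zHfU, zHhD, zHhU, zTfD, zTfU, zThD, zThU, wHfD, wHfU, wHhD, wHhU, wTfD, wTfU, wThD, wThU, xHfD, xHfU, xHhD, xHhU, xTfD, xTfU, xThD, xThU. Columns: kE, kW, gE, gW.
{zHfD, zHfU} → row (7,8) (7,3) (7,4) (7,4)
{zHhD, zHhU} → row (7,8) (0,1) (7,4) (7,4)
{zTfD, zTfU} → row (4,8) (7,3) (7,4) (7,4)
{zThD, zThU} → row (4,8) (0,1) (7,4) (7,4)
{wHfD, wHhD, wTfD, wThD} → row (9,2) (5,0) (7,4) (7,4)
{wHfU, wHhU, wTfU, wThU} → row (9,2) (6,1) (7,4) (7,4)
{xHfD, xHfU, xHhD, xHhU, xTfD, xTfU, xThD, xThU} → row (4,0) (4,0) (7,4) (7,4)
That's 7 distinct rows out of 24 strategies.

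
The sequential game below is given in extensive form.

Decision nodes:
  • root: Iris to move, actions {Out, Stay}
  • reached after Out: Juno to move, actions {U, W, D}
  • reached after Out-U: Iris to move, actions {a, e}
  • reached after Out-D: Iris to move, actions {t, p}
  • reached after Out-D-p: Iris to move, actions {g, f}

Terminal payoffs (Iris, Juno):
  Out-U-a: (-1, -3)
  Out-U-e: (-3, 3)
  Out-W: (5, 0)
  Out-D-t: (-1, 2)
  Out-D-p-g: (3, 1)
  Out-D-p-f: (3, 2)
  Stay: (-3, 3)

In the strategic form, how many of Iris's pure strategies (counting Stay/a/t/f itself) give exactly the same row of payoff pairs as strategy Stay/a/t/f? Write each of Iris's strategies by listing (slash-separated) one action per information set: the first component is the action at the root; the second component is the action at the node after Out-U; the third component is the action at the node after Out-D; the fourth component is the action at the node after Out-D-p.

Row for Stay/a/t/f (columns U, W, D): (-3,3) (-3,3) (-3,3).
Under Stay/a/t/f, Iris's choice at the node after Out-U and at the node after Out-D and at the node after Out-D-p can never be reached regardless of what Juno does, so varying those choices leaves every outcome unchanged.
Holding the reachable choices fixed and varying the unreachable ones freely already gives 2 × 2 × 2 = 8 equivalent strategies.
No other strategy reproduces this row, so those 8 are the full class: Stay/a/t/g, Stay/a/t/f, Stay/a/p/g, Stay/a/p/f, Stay/e/t/g, Stay/e/t/f, Stay/e/p/g, Stay/e/p/f.

8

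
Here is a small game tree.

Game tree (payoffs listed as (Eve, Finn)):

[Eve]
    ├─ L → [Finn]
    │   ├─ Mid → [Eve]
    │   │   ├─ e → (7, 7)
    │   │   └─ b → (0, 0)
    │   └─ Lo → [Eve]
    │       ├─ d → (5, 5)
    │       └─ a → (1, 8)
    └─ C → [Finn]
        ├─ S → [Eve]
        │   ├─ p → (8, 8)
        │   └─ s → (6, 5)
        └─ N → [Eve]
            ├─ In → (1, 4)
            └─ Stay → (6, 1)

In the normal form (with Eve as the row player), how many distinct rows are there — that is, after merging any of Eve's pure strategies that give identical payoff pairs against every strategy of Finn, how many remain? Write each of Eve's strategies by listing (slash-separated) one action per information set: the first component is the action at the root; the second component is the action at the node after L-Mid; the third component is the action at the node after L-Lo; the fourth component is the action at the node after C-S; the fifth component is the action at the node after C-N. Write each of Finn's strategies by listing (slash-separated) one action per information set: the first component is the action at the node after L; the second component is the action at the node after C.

Eve has 32 pure strategies: L/e/d/p/In, L/e/d/p/Stay, L/e/d/s/In, L/e/d/s/Stay, L/e/a/p/In, L/e/a/p/Stay, L/e/a/s/In, L/e/a/s/Stay, L/b/d/p/In, L/b/d/p/Stay, L/b/d/s/In, L/b/d/s/Stay, L/b/a/p/In, L/b/a/p/Stay, L/b/a/s/In, L/b/a/s/Stay, C/e/d/p/In, C/e/d/p/Stay, C/e/d/s/In, C/e/d/s/Stay, C/e/a/p/In, C/e/a/p/Stay, C/e/a/s/In, C/e/a/s/Stay, C/b/d/p/In, C/b/d/p/Stay, C/b/d/s/In, C/b/d/s/Stay, C/b/a/p/In, C/b/a/p/Stay, C/b/a/s/In, C/b/a/s/Stay. Columns: Mid/S, Mid/N, Lo/S, Lo/N.
{L/e/d/p/In, L/e/d/p/Stay, L/e/d/s/In, L/e/d/s/Stay} → row (7,7) (7,7) (5,5) (5,5)
{L/e/a/p/In, L/e/a/p/Stay, L/e/a/s/In, L/e/a/s/Stay} → row (7,7) (7,7) (1,8) (1,8)
{L/b/d/p/In, L/b/d/p/Stay, L/b/d/s/In, L/b/d/s/Stay} → row (0,0) (0,0) (5,5) (5,5)
{L/b/a/p/In, L/b/a/p/Stay, L/b/a/s/In, L/b/a/s/Stay} → row (0,0) (0,0) (1,8) (1,8)
{C/e/d/p/In, C/e/a/p/In, C/b/d/p/In, C/b/a/p/In} → row (8,8) (1,4) (8,8) (1,4)
{C/e/d/p/Stay, C/e/a/p/Stay, C/b/d/p/Stay, C/b/a/p/Stay} → row (8,8) (6,1) (8,8) (6,1)
{C/e/d/s/In, C/e/a/s/In, C/b/d/s/In, C/b/a/s/In} → row (6,5) (1,4) (6,5) (1,4)
{C/e/d/s/Stay, C/e/a/s/Stay, C/b/d/s/Stay, C/b/a/s/Stay} → row (6,5) (6,1) (6,5) (6,1)
That's 8 distinct rows out of 32 strategies.

8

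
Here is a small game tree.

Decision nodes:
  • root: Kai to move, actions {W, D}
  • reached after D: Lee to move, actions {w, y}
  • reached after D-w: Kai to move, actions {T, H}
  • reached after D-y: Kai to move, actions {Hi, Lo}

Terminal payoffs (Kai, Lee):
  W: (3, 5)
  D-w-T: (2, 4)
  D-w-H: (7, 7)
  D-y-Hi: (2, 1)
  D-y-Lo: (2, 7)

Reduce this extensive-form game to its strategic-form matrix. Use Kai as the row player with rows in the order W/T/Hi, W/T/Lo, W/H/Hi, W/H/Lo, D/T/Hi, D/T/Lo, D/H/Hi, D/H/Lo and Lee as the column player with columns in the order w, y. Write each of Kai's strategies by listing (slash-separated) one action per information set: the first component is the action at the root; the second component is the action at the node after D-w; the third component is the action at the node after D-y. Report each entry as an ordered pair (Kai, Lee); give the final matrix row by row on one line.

Row W/T/Hi: w→(3,5), y→(3,5)
Row W/T/Lo: w→(3,5), y→(3,5)
Row W/H/Hi: w→(3,5), y→(3,5)
Row W/H/Lo: w→(3,5), y→(3,5)
Row D/T/Hi: w→(2,4), y→(2,1)
Row D/T/Lo: w→(2,4), y→(2,7)
Row D/H/Hi: w→(7,7), y→(2,1)
Row D/H/Lo: w→(7,7), y→(2,7)

W/T/Hi: (3,5) (3,5) | W/T/Lo: (3,5) (3,5) | W/H/Hi: (3,5) (3,5) | W/H/Lo: (3,5) (3,5) | D/T/Hi: (2,4) (2,1) | D/T/Lo: (2,4) (2,7) | D/H/Hi: (7,7) (2,1) | D/H/Lo: (7,7) (2,7)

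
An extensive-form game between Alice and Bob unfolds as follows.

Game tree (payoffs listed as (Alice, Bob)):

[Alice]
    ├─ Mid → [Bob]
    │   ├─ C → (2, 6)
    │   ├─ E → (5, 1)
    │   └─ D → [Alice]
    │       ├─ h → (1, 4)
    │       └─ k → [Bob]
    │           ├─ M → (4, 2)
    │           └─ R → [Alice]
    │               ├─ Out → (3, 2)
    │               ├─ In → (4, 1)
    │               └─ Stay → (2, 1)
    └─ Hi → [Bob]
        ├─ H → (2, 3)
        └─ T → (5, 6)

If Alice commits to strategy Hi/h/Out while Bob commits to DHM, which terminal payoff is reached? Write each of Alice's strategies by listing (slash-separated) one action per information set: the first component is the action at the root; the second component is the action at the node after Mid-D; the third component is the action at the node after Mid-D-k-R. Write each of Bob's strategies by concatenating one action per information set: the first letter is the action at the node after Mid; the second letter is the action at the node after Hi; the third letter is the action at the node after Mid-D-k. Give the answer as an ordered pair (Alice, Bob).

Trace the play path from the root:
  Alice plays Hi
  Bob plays H at [Hi]
→ terminal payoff (2, 3).
(Alice's choice at the node after Mid-D is never reached on this path, so it doesn't affect the outcome.)

(2, 3)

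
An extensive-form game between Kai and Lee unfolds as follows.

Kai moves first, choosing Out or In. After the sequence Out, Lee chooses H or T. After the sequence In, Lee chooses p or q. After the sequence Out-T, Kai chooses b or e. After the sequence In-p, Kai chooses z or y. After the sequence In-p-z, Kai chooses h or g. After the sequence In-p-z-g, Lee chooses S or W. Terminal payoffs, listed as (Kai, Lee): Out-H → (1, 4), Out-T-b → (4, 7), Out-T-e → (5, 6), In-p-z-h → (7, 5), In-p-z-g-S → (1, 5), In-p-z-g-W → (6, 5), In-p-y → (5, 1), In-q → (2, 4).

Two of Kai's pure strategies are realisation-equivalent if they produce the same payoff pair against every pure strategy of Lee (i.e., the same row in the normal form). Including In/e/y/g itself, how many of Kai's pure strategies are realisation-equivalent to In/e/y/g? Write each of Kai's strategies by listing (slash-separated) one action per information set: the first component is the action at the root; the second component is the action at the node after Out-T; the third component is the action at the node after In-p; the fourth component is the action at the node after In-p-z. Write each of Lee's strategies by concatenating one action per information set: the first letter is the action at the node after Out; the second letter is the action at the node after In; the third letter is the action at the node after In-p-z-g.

Row for In/e/y/g (columns HpS, HpW, HqS, HqW, TpS, TpW, TqS, TqW): (5,1) (5,1) (2,4) (2,4) (5,1) (5,1) (2,4) (2,4).
Under In/e/y/g, Kai's choice at the node after Out-T and at the node after In-p-z can never be reached regardless of what Lee does, so varying those choices leaves every outcome unchanged.
Holding the reachable choices fixed and varying the unreachable ones freely already gives 2 × 2 = 4 equivalent strategies.
No other strategy reproduces this row, so those 4 are the full class: In/b/y/h, In/b/y/g, In/e/y/h, In/e/y/g.

4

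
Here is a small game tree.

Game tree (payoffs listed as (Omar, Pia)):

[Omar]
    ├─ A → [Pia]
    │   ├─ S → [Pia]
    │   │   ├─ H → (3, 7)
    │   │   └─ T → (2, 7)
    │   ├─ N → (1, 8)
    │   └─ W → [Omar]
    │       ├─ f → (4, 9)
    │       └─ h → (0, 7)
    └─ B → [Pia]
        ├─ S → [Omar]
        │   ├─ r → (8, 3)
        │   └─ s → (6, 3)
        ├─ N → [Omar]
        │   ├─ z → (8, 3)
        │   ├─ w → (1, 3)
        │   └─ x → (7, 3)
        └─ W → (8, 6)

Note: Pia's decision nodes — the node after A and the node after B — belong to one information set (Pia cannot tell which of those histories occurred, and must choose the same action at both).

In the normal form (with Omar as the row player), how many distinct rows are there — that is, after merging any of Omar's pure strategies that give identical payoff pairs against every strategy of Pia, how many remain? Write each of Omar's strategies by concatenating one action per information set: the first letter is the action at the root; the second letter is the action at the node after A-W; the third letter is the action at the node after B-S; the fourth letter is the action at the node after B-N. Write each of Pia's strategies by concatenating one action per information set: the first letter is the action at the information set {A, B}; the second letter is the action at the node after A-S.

8

Omar has 24 pure strategies: Afrz, Afrw, Afrx, Afsz, Afsw, Afsx, Ahrz, Ahrw, Ahrx, Ahsz, Ahsw, Ahsx, Bfrz, Bfrw, Bfrx, Bfsz, Bfsw, Bfsx, Bhrz, Bhrw, Bhrx, Bhsz, Bhsw, Bhsx. Columns: SH, ST, NH, NT, WH, WT.
{Afrz, Afrw, Afrx, Afsz, Afsw, Afsx} → row (3,7) (2,7) (1,8) (1,8) (4,9) (4,9)
{Ahrz, Ahrw, Ahrx, Ahsz, Ahsw, Ahsx} → row (3,7) (2,7) (1,8) (1,8) (0,7) (0,7)
{Bfrz, Bhrz} → row (8,3) (8,3) (8,3) (8,3) (8,6) (8,6)
{Bfrw, Bhrw} → row (8,3) (8,3) (1,3) (1,3) (8,6) (8,6)
{Bfrx, Bhrx} → row (8,3) (8,3) (7,3) (7,3) (8,6) (8,6)
{Bfsz, Bhsz} → row (6,3) (6,3) (8,3) (8,3) (8,6) (8,6)
{Bfsw, Bhsw} → row (6,3) (6,3) (1,3) (1,3) (8,6) (8,6)
{Bfsx, Bhsx} → row (6,3) (6,3) (7,3) (7,3) (8,6) (8,6)
That's 8 distinct rows out of 24 strategies.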